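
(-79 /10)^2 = 6241 /100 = 62.41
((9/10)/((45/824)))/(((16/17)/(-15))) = -5253/20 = -262.65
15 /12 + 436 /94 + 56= 61.89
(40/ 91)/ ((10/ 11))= 44/ 91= 0.48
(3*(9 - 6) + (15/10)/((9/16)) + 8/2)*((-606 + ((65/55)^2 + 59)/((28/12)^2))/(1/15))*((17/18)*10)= -3355040950/2541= -1320362.44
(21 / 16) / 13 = 21 / 208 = 0.10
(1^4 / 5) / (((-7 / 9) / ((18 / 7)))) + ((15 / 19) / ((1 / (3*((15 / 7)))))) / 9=-453 / 4655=-0.10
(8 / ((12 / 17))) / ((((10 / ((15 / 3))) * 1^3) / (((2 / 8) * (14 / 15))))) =119 / 90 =1.32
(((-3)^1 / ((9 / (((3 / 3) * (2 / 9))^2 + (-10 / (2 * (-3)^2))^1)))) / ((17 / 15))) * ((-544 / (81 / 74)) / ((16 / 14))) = -424760 / 6561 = -64.74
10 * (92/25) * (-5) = -184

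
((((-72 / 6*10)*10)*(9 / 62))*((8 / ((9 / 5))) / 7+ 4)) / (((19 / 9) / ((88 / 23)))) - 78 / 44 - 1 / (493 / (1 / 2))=-753398963351 / 514257667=-1465.02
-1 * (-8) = 8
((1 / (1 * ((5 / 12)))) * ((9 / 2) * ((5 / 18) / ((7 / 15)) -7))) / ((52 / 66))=-87.79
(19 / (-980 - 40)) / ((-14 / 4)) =19 / 3570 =0.01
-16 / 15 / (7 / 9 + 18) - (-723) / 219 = 200141 / 61685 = 3.24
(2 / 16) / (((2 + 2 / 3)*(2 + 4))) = 1 / 128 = 0.01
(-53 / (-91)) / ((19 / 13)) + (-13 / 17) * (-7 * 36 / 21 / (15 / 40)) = 56229 / 2261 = 24.87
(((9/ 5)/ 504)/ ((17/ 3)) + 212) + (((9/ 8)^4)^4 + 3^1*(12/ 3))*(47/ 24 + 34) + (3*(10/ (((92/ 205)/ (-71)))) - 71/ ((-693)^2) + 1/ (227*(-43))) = -79780378181843049346560623112217/ 20636560859222839362595061760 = -3865.97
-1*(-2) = 2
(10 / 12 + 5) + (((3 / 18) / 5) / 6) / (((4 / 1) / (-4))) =1049 / 180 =5.83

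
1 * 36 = 36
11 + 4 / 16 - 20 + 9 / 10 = -157 / 20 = -7.85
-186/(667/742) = -138012/667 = -206.91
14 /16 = 7 /8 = 0.88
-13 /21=-0.62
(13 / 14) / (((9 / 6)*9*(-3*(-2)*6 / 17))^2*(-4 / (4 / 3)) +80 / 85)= -3757 / 9916424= -0.00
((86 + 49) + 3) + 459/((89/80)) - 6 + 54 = 53274/89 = 598.58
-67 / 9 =-7.44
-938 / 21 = -134 / 3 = -44.67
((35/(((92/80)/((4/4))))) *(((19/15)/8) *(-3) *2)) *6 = -3990/23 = -173.48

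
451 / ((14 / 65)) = 2093.93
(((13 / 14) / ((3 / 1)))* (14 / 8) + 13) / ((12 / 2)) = 325 / 144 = 2.26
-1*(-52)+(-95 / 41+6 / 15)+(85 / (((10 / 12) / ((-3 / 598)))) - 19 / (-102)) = 311088341 / 6252090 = 49.76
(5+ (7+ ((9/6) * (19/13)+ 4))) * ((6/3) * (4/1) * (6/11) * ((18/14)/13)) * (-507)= -27864/7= -3980.57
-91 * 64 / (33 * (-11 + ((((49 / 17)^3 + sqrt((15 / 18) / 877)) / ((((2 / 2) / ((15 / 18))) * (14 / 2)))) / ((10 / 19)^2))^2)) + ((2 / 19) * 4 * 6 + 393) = 26210931740336569177803477414297600 * sqrt(26310) / 795837856333844286563495600387778413339 + 5952604139293814382597719174364673697663385 / 15120919270343041444706416407367789853441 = 393.67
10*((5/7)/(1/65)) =3250/7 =464.29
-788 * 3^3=-21276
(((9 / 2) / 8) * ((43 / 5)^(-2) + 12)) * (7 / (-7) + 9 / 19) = -999585 / 281048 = -3.56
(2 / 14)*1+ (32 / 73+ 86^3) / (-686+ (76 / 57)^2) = -1462387013 / 1573369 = -929.46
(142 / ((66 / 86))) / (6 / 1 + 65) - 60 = -1894 / 33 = -57.39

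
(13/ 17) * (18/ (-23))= -234/ 391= -0.60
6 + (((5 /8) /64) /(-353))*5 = 1084391 /180736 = 6.00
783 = 783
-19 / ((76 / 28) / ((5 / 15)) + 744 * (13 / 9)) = -399 / 22739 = -0.02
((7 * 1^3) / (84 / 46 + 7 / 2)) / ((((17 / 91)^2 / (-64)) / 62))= -149432.96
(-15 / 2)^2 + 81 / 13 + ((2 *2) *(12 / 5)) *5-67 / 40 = 56579 / 520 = 108.81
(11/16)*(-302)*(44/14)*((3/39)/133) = -18271/48412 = -0.38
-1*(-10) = 10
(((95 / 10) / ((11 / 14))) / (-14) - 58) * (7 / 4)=-9065 / 88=-103.01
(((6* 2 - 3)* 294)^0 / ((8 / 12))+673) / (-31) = -1349 / 62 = -21.76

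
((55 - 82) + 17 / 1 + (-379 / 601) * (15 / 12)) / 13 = -0.83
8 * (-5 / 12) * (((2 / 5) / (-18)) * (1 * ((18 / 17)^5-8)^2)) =179334830453888 / 54431835312123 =3.29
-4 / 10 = -2 / 5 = -0.40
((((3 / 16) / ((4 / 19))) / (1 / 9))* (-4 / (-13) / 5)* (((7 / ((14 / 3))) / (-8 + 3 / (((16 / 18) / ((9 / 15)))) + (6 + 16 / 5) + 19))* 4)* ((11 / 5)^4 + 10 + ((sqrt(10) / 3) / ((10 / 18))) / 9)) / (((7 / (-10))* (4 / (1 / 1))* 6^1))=-824391 / 3111500 - 171* sqrt(10) / 323596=-0.27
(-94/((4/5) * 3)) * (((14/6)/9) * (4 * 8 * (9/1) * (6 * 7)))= -368480/3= -122826.67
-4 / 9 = -0.44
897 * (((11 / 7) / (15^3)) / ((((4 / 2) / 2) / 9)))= 3289 / 875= 3.76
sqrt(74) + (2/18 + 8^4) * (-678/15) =-1666298/9 + sqrt(74) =-185135.62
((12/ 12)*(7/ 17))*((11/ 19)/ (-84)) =-11/ 3876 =-0.00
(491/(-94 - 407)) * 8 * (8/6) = -15712/1503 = -10.45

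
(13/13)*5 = 5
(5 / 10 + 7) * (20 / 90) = 5 / 3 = 1.67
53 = 53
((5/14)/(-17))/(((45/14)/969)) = -19/3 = -6.33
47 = 47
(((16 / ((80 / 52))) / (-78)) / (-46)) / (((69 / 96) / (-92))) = -128 / 345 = -0.37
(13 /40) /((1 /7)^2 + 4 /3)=1911 /7960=0.24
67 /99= 0.68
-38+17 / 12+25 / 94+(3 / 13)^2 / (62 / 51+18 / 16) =-3303782777 / 91026780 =-36.29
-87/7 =-12.43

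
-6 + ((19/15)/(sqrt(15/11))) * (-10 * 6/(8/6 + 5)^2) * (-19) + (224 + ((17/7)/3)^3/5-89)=12 * sqrt(165)/5 + 5978258/46305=159.93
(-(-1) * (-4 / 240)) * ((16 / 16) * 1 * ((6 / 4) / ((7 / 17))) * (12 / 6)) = -17 / 140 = -0.12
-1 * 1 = -1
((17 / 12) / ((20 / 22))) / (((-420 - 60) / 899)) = -168113 / 57600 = -2.92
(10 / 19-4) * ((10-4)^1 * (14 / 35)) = -792 / 95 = -8.34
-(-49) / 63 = 7 / 9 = 0.78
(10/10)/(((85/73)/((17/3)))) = 4.87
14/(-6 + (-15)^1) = -2/3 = -0.67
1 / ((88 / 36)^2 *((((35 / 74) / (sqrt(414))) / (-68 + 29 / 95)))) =-57821121 *sqrt(46) / 804650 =-487.37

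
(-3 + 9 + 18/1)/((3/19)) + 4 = 156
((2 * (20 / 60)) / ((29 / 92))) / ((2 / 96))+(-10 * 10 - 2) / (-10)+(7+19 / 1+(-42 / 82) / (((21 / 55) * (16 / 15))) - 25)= 10602039 / 95120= 111.46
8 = 8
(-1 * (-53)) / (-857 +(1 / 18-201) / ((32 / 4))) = -0.06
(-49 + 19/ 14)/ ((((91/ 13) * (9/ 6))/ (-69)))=15341/ 49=313.08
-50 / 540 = -5 / 54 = -0.09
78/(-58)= -39/29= -1.34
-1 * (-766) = 766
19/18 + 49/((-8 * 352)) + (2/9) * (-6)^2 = 229063/25344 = 9.04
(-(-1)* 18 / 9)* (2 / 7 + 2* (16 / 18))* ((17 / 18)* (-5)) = -11050 / 567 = -19.49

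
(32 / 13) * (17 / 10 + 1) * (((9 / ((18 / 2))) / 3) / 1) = 2.22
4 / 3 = 1.33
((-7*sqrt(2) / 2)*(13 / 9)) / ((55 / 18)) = -91*sqrt(2) / 55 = -2.34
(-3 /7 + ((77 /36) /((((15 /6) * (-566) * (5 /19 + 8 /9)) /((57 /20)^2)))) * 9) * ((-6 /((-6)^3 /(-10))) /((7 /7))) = 545827027 /3746467200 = 0.15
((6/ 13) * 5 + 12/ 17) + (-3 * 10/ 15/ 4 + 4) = 2879/ 442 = 6.51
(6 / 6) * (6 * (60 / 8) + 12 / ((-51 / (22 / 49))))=37397 / 833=44.89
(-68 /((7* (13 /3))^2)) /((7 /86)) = -52632 /57967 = -0.91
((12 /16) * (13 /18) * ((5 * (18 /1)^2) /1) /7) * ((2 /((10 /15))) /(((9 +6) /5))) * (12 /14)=5265 /49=107.45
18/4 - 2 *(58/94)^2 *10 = -13759/4418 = -3.11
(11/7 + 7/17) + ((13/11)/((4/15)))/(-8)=59867/41888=1.43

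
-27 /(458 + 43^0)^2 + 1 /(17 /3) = 1376 /7803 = 0.18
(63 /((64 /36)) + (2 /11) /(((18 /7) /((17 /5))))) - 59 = -184711 /7920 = -23.32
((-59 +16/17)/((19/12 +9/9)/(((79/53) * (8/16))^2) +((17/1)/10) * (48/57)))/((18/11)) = -2145687005/367840322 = -5.83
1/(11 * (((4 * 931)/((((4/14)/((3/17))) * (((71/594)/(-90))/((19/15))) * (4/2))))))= -1207/14563070676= -0.00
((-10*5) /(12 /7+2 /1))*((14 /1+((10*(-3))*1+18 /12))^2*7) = -1030225 /52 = -19812.02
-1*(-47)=47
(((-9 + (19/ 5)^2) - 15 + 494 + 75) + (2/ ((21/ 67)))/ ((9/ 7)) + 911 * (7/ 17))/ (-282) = -10780999/ 3235950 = -3.33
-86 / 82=-43 / 41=-1.05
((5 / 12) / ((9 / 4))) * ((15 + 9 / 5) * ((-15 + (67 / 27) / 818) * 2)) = -9274244 / 99387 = -93.31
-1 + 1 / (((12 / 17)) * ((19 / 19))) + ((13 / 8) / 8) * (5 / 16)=1475 / 3072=0.48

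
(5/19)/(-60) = -0.00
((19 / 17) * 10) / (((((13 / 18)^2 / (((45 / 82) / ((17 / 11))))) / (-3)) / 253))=-11564199900 / 2002481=-5774.94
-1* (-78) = 78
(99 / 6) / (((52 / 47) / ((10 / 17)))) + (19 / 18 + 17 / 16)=346585 / 31824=10.89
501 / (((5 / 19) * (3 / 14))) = 44422 / 5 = 8884.40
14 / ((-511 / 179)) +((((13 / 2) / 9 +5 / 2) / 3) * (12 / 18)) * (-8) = -62870 / 5913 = -10.63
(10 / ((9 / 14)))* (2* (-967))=-30084.44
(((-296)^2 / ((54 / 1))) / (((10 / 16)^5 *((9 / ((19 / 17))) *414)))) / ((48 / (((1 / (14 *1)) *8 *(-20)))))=-13637255168 / 11223410625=-1.22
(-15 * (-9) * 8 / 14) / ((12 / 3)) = 135 / 7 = 19.29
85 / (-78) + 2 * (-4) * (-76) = 47339 / 78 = 606.91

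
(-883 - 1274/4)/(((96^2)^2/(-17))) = 1513/6291456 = 0.00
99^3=970299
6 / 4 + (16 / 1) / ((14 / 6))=117 / 14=8.36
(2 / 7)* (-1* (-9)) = 18 / 7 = 2.57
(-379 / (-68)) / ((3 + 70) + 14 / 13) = 4927 / 65484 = 0.08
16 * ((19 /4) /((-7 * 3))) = -76 /21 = -3.62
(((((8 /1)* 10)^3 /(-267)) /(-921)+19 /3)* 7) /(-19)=-14485877 /4672233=-3.10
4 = 4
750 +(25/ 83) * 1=62275/ 83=750.30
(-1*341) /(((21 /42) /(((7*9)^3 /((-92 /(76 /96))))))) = 540018171 /368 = 1467440.68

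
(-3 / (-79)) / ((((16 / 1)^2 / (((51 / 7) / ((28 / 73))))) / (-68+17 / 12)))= -2974677 / 15855616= -0.19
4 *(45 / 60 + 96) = 387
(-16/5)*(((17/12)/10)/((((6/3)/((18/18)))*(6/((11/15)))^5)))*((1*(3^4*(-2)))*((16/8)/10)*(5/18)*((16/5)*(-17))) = -46543739/15377343750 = -0.00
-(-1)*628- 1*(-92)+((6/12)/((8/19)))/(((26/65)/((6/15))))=11539/16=721.19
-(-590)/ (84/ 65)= 19175/ 42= 456.55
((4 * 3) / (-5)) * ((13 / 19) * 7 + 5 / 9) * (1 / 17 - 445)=27653984 / 4845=5707.74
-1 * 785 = -785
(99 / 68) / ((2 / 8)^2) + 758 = 13282 / 17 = 781.29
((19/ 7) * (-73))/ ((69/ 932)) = -1292684/ 483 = -2676.36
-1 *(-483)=483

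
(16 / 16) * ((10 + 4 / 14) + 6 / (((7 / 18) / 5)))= 612 / 7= 87.43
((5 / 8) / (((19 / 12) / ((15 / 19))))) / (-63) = -0.00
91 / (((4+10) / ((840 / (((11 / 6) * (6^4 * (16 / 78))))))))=5915 / 528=11.20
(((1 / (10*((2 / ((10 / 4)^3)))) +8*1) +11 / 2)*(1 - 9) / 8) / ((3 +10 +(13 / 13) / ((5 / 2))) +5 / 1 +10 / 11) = -25135 / 33984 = -0.74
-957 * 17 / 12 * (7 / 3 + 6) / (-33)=12325 / 36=342.36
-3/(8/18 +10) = -27/94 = -0.29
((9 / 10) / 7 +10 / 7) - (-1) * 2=249 / 70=3.56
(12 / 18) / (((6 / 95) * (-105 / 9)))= -19 / 21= -0.90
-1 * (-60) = 60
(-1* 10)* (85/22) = -425/11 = -38.64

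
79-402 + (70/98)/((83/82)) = -187253/581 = -322.29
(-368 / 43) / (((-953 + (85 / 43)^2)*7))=1978 / 1535513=0.00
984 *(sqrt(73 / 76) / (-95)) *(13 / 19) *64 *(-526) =215314944 *sqrt(1387) / 34295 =233819.97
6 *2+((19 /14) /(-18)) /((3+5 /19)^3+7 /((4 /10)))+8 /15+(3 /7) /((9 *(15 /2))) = 1132288859 /90306846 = 12.54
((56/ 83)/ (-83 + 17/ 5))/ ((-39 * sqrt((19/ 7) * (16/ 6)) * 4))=35 * sqrt(798)/ 48956388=0.00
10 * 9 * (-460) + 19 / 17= -703781 / 17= -41398.88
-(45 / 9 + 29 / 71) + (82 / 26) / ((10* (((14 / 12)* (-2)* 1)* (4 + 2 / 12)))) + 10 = 3682051 / 807625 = 4.56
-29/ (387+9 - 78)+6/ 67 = -35/ 21306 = -0.00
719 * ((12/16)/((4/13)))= 28041/16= 1752.56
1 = 1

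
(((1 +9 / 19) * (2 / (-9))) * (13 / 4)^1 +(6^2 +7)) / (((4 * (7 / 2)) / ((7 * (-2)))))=-7171 / 171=-41.94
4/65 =0.06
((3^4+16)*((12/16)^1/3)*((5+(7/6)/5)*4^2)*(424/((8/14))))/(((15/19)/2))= 858793768/225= 3816861.19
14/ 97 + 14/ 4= 707/ 194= 3.64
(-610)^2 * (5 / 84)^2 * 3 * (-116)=-67443125 / 147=-458796.77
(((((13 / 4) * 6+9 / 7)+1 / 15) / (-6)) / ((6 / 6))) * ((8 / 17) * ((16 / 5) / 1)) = -140128 / 26775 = -5.23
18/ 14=9/ 7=1.29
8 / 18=4 / 9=0.44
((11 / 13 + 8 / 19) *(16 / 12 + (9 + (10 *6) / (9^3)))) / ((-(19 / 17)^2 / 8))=-1831573336 / 21667581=-84.53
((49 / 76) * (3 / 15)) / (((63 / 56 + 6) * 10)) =49 / 27075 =0.00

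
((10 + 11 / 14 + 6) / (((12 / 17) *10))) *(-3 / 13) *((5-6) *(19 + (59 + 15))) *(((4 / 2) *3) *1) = 222921 / 728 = 306.21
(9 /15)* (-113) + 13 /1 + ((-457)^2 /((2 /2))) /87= 1020407 /435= 2345.76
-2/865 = -0.00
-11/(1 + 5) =-11/6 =-1.83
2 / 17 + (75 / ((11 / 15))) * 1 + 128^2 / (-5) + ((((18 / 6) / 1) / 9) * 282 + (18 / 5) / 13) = -37439013 / 12155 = -3080.13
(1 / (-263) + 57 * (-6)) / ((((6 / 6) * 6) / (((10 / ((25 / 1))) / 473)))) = -8177 / 169635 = -0.05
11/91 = 0.12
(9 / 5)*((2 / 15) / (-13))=-6 / 325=-0.02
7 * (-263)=-1841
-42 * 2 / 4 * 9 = -189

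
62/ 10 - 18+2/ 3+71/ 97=-15134/ 1455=-10.40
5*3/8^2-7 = -433/64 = -6.77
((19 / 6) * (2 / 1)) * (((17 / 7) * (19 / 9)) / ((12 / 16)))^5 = 68401585622033408 / 723486239847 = 94544.42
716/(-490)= -1.46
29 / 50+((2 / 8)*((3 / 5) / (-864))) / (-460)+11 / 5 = 7365889 / 2649600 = 2.78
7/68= 0.10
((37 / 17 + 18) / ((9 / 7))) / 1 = 2401 / 153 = 15.69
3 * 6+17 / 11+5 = 270 / 11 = 24.55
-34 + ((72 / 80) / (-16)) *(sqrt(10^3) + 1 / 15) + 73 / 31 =-784893 / 24800 - 9 *sqrt(10) / 16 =-33.43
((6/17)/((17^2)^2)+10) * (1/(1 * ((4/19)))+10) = 147.50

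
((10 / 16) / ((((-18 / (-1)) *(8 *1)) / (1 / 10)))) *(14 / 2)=7 / 2304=0.00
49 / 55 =0.89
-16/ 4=-4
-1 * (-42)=42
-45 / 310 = -0.15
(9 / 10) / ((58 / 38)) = 171 / 290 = 0.59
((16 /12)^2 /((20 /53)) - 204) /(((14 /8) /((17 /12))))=-161.33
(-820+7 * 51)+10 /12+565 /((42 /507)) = 133522 /21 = 6358.19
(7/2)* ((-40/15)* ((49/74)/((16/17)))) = -6.57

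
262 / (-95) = -262 / 95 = -2.76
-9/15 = -3/5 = -0.60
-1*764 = -764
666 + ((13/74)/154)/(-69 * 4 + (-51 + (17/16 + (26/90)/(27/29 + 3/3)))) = 445075940862/668282197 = 666.00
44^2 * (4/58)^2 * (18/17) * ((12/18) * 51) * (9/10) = 1254528/4205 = 298.34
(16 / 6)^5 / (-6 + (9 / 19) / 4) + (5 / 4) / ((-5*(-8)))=-79583155 / 3475872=-22.90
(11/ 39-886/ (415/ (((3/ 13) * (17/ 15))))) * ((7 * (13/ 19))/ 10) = -156527/ 1182750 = -0.13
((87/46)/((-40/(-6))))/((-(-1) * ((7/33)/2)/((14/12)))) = 2871/920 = 3.12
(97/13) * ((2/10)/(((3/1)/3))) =97/65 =1.49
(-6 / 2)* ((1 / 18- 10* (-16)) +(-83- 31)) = -829 / 6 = -138.17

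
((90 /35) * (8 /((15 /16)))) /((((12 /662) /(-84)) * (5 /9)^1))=-4575744 /25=-183029.76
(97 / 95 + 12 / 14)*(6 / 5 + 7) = 51209 / 3325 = 15.40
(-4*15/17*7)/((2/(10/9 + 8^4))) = -2581180/51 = -50611.37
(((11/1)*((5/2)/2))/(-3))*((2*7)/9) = -385/54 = -7.13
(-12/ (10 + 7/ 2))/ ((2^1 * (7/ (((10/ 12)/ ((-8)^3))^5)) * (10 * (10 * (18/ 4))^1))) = 125/ 77563807532341788672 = 0.00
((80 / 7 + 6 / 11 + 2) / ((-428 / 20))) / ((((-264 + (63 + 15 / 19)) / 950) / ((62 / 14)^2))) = 23330437250 / 383929161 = 60.77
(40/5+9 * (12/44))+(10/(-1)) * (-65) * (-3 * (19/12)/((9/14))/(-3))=478580/297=1611.38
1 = 1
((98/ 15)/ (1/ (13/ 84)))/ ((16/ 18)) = 91/ 80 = 1.14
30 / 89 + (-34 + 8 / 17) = -50220 / 1513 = -33.19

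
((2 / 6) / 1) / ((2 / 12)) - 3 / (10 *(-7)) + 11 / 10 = 22 / 7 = 3.14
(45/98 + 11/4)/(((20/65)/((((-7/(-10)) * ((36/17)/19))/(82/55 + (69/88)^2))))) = 4190472/10843889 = 0.39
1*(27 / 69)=9 / 23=0.39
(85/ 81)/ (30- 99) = -85/ 5589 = -0.02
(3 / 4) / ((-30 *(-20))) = 1 / 800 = 0.00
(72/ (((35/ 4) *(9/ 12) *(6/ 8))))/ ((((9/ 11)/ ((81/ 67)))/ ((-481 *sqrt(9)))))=-73142784/ 2345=-31190.95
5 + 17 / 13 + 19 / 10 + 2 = 1327 / 130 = 10.21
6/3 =2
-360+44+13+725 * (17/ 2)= 11719/ 2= 5859.50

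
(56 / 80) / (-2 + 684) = 7 / 6820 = 0.00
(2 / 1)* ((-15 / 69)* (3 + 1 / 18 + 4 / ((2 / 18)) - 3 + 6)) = -3785 / 207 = -18.29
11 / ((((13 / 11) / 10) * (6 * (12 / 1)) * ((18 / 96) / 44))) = 303.36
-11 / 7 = -1.57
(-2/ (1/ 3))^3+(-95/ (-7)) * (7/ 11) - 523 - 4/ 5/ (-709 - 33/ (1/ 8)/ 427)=-12171772402/ 16665385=-730.36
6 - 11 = -5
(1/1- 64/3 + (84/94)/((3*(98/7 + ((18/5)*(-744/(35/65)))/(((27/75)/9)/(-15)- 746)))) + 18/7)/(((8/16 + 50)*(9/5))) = -3544764470900/18155753164017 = -0.20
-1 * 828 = -828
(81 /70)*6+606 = 21453 /35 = 612.94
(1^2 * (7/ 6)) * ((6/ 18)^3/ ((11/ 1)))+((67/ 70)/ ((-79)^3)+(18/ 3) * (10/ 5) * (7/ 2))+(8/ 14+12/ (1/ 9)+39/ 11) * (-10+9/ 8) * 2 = -17115661899407/ 8785954980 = -1948.07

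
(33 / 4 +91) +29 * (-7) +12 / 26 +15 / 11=-58301 / 572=-101.92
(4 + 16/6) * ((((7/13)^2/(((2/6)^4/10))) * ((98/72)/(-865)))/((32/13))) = -36015/35984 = -1.00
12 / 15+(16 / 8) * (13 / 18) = 101 / 45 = 2.24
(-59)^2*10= 34810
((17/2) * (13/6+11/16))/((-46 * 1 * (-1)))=2329/4416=0.53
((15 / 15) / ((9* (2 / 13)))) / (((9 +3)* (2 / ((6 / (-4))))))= -13 / 288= -0.05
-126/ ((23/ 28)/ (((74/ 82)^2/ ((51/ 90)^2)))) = -4346848800/ 11173607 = -389.03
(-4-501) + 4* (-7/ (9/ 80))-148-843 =-1744.89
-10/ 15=-2/ 3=-0.67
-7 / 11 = -0.64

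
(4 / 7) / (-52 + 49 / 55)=-220 / 19677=-0.01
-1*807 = -807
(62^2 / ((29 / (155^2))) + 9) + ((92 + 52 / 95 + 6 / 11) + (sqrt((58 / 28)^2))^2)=18916189017413 / 5939780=3184661.56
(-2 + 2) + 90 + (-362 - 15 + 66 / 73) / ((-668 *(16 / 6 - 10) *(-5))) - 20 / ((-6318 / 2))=305083536847 / 3389000472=90.02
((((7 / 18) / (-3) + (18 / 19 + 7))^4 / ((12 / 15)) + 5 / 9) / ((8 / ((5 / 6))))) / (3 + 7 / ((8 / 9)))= 103491753533228425 / 2313768676917888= 44.73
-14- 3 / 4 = -59 / 4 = -14.75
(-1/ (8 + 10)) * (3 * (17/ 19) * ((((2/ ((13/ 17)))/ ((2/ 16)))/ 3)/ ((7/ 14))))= -4624/ 2223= -2.08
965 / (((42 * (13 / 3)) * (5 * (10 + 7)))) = 193 / 3094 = 0.06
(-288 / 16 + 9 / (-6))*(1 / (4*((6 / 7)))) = -5.69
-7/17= -0.41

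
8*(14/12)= 28/3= 9.33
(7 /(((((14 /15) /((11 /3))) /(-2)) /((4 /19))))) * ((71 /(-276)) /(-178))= -0.02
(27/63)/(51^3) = 1/309519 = 0.00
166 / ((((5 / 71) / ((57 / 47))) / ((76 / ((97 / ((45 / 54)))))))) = 8509492 / 4559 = 1866.53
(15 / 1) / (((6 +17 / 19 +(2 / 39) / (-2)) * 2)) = 1.09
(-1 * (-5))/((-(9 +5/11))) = -55/104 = -0.53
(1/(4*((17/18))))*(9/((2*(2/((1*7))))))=567/136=4.17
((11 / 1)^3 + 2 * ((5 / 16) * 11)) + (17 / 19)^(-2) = 3096055 / 2312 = 1339.12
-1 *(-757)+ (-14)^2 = 953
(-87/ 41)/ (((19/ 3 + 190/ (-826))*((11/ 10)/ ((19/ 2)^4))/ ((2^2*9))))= -92677.49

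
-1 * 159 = -159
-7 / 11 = -0.64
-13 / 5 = -2.60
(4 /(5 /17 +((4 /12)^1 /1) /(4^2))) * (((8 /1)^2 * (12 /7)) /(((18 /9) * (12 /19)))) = 1103.12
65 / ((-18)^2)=65 / 324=0.20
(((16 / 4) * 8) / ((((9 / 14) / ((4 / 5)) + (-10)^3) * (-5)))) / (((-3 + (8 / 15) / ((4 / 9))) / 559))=-1001728 / 503595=-1.99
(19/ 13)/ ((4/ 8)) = 2.92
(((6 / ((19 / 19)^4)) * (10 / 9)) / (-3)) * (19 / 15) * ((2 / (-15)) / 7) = 152 / 2835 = 0.05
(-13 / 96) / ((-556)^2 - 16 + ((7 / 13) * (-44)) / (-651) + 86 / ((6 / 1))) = -5239 / 11959790496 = -0.00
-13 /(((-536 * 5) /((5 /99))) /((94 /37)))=611 /981684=0.00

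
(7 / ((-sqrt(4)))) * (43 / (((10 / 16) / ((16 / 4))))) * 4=-19264 / 5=-3852.80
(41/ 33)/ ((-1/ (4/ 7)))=-164/ 231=-0.71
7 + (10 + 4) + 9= 30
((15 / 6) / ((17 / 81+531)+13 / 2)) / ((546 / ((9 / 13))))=1215 / 206099894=0.00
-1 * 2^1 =-2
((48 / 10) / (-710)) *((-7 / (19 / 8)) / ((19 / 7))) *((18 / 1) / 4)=21168 / 640775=0.03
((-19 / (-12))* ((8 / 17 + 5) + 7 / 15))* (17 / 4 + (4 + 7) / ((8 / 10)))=14383 / 85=169.21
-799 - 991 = -1790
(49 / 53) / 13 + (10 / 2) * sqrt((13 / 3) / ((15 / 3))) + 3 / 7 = 2410 / 4823 + sqrt(195) / 3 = 5.15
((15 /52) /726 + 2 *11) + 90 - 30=1031893 /12584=82.00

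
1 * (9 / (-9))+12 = 11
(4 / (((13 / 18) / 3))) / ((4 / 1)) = 54 / 13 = 4.15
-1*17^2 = -289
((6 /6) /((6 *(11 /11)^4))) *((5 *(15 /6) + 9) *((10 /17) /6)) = 215 /612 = 0.35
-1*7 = -7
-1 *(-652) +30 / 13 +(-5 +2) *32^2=-31430 / 13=-2417.69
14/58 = 7/29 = 0.24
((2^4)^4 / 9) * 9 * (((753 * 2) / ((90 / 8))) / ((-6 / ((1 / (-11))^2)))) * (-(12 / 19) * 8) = 61056.71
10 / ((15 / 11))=22 / 3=7.33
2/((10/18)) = 18/5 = 3.60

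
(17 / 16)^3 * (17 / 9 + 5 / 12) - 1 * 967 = -142182173 / 147456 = -964.23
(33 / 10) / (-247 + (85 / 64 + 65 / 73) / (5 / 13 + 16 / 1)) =-165856 / 12407265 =-0.01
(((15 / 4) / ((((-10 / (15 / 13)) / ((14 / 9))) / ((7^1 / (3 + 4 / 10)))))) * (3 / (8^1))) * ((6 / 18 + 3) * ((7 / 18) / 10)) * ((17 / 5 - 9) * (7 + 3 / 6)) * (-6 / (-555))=12005 / 392496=0.03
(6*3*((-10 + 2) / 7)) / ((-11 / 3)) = 432 / 77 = 5.61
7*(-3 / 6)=-7 / 2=-3.50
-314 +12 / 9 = -938 / 3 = -312.67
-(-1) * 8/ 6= 4/ 3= 1.33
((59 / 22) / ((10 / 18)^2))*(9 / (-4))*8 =-43011 / 275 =-156.40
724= 724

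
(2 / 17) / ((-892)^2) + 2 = 2.00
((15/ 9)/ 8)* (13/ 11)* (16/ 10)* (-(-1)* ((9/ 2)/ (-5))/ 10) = -39/ 1100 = -0.04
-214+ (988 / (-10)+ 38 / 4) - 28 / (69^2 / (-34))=-14430593 / 47610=-303.10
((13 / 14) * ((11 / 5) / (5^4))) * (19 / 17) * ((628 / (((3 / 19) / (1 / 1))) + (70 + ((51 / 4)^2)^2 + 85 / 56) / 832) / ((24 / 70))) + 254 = 26032896359381 / 87736320000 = 296.72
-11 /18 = -0.61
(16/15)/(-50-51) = -16/1515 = -0.01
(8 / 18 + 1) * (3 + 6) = 13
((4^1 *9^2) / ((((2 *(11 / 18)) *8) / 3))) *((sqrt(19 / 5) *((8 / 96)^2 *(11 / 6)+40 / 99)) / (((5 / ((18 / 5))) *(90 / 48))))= 962523 *sqrt(95) / 302500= 31.01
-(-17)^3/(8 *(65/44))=54043/130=415.72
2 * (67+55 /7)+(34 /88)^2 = 2030951 /13552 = 149.86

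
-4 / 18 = -2 / 9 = -0.22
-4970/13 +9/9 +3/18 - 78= -35813/78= -459.14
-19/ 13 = -1.46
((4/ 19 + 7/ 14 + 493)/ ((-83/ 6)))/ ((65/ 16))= -8.79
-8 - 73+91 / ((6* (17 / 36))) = -831 / 17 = -48.88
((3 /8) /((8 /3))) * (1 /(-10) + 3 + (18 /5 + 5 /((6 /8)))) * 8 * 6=711 /8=88.88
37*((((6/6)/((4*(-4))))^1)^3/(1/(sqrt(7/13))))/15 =-37*sqrt(91)/798720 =-0.00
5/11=0.45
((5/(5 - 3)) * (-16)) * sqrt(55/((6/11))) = -220 * sqrt(30)/3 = -401.66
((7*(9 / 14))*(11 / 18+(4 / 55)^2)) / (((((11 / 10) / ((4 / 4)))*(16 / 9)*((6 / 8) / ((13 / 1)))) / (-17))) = -22252269 / 53240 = -417.96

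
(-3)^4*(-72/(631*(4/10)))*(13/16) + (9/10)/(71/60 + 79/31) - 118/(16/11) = -5533787/55528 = -99.66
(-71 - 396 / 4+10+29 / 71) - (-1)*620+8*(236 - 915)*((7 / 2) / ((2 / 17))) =-11441053 / 71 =-161141.59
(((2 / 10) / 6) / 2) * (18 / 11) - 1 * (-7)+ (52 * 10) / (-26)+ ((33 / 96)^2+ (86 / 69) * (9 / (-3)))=-21494807 / 1295360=-16.59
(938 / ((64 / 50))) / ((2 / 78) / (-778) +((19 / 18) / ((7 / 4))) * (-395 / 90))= -33619315275 / 121450424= -276.82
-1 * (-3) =3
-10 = -10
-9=-9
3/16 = 0.19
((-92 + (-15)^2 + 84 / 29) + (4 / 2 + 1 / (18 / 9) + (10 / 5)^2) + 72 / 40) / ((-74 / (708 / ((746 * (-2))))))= 7401609 / 8004580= 0.92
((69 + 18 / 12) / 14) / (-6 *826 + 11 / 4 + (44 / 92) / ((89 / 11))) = -96209 / 94632363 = -0.00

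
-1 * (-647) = 647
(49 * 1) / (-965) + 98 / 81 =90601 / 78165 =1.16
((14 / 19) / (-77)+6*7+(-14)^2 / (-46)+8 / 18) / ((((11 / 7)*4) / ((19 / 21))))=825761 / 150282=5.49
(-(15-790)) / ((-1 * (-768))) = 775 / 768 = 1.01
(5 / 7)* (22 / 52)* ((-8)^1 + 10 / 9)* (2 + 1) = -1705 / 273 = -6.25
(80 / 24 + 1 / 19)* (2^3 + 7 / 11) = 965 / 33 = 29.24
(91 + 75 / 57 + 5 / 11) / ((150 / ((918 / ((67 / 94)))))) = 278852598 / 350075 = 796.55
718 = 718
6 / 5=1.20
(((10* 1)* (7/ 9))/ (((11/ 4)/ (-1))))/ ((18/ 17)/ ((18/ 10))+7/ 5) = -23800/ 16731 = -1.42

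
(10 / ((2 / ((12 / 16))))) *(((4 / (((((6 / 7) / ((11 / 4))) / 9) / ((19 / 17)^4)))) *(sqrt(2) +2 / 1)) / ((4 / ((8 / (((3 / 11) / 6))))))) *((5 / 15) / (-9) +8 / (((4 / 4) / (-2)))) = -238976785355 / 250563 - 238976785355 *sqrt(2) / 501126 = -1628168.93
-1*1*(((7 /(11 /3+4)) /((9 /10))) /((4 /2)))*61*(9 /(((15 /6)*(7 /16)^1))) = -5856 /23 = -254.61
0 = 0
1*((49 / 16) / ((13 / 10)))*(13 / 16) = 1.91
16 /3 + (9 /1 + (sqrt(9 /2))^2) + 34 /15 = 211 /10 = 21.10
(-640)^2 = 409600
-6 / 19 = -0.32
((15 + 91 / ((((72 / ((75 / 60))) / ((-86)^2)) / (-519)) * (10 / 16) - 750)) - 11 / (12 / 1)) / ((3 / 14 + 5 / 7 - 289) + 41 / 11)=-1031674350707 / 21010641192234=-0.05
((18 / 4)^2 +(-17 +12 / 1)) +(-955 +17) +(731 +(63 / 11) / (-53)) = -447413 / 2332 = -191.86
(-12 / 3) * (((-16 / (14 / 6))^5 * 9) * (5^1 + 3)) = 73383542784 / 16807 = 4366248.75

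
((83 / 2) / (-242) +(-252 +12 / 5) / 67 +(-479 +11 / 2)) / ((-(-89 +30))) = -77405127 / 9566260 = -8.09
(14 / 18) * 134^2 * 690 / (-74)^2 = 7227290 / 4107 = 1759.75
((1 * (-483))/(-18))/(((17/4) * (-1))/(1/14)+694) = 161/3807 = 0.04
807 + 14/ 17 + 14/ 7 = 13767/ 17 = 809.82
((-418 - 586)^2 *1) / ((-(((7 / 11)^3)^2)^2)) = -3163586018588795536 / 13841287201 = -228561547.25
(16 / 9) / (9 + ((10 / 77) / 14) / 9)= 539 / 2729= 0.20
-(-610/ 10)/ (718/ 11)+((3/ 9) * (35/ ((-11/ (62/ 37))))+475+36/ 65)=27050973673/ 56984070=474.71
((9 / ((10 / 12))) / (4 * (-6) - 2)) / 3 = -9 / 65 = -0.14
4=4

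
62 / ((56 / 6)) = 93 / 14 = 6.64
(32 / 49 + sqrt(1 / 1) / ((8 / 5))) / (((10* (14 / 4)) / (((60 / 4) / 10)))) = 1503 / 27440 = 0.05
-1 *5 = -5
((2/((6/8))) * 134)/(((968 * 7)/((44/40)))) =67/1155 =0.06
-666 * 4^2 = -10656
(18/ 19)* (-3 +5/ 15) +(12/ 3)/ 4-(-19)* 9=3220/ 19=169.47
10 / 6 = 5 / 3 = 1.67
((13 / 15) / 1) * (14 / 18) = 91 / 135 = 0.67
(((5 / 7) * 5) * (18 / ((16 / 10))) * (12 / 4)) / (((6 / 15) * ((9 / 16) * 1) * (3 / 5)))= 6250 / 7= 892.86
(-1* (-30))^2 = 900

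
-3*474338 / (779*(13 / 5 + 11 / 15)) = -2134521 / 3895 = -548.02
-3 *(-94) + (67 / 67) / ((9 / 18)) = 284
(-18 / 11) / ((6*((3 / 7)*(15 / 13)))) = -91 / 165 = -0.55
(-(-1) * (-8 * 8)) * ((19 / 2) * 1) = -608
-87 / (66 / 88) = -116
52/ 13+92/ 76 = 99/ 19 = 5.21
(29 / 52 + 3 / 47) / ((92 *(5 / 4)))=1519 / 281060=0.01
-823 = -823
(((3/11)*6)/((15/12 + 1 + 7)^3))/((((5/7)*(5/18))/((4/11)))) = 0.00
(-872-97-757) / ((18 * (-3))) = 863 / 27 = 31.96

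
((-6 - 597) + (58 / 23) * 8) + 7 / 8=-107079 / 184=-581.95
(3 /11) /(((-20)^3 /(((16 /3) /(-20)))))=1 /110000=0.00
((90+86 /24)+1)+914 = 12103 /12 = 1008.58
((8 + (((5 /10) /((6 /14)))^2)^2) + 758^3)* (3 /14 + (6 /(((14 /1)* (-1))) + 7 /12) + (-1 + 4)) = 159734623990843 /108864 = 1467286008.15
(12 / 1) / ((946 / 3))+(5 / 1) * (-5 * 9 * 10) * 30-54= -31953024 / 473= -67553.96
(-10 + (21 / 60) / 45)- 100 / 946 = -4298689 / 425700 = -10.10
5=5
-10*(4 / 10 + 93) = -934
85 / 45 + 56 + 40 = 881 / 9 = 97.89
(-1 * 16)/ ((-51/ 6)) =32/ 17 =1.88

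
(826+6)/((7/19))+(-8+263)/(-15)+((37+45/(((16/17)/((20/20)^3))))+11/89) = 23187779/9968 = 2326.22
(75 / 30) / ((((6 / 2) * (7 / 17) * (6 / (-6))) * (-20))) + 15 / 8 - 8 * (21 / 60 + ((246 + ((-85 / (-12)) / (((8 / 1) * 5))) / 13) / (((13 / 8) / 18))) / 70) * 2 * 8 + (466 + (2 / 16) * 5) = -647222783 / 141960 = -4559.19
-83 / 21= -3.95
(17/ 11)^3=4913/ 1331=3.69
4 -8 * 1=-4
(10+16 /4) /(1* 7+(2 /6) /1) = 21 /11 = 1.91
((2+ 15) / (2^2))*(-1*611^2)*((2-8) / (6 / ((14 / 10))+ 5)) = 10251969 / 10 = 1025196.90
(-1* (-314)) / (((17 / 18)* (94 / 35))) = 123.79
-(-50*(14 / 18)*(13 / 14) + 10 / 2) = 280 / 9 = 31.11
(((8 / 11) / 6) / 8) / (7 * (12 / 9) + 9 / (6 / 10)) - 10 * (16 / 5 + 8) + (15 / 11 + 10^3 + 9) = 898.36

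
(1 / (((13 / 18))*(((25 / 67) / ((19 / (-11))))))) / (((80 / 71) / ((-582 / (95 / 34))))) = 1184.87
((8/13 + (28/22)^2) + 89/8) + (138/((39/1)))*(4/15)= 2699987/188760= 14.30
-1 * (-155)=155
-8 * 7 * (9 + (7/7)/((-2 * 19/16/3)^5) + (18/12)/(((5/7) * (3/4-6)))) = -3732911672/12380495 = -301.52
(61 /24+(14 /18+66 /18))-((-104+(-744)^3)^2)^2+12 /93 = -64205148606041485330656756559853601271 /2232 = -28765747583351919951011090000000000.00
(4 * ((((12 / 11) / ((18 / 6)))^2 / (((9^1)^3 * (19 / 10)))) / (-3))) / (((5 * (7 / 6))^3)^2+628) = -40960 / 12880599894921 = -0.00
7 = 7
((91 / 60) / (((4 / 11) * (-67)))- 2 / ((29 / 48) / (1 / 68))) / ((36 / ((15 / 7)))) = -879413 / 133180992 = -0.01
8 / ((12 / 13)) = 8.67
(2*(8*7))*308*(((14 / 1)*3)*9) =13039488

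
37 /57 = 0.65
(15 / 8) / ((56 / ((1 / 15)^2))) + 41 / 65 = 55117 / 87360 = 0.63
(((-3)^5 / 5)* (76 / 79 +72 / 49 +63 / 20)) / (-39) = 35001153 / 5032300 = 6.96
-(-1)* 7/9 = 7/9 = 0.78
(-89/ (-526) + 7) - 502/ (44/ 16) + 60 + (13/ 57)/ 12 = -228270305/ 1978812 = -115.36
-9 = -9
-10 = -10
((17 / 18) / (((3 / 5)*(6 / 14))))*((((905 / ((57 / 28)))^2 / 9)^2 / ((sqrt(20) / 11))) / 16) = 8433077951347472500*sqrt(5) / 69257922561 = 272271169.30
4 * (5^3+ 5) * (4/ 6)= 346.67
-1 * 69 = -69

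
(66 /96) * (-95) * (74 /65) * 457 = -3533981 /104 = -33980.59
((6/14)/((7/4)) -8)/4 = -95/49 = -1.94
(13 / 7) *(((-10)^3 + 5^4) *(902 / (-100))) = 87945 / 14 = 6281.79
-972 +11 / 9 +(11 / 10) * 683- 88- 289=-53683 / 90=-596.48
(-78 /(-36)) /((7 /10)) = 65 /21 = 3.10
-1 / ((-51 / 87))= 29 / 17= 1.71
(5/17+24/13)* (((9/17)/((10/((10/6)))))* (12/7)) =8514/26299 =0.32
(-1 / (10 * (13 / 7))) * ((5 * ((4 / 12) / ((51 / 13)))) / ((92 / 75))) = -175 / 9384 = -0.02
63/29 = 2.17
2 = 2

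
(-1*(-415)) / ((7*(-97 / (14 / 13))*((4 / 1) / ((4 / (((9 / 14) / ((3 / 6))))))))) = -5810 / 11349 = -0.51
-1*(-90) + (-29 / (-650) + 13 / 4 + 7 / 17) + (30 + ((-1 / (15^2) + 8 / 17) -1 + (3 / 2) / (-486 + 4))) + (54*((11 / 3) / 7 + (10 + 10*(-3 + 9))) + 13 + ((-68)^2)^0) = 66193748924 / 16777215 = 3945.46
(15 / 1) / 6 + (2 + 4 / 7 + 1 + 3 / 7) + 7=27 / 2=13.50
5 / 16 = 0.31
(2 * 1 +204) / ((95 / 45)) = 1854 / 19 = 97.58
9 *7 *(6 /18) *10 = 210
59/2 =29.50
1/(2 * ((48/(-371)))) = -371/96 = -3.86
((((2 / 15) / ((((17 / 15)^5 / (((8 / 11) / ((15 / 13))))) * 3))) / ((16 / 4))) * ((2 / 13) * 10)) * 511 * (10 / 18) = 25550000 / 15618427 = 1.64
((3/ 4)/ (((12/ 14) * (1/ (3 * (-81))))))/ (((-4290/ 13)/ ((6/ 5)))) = 0.77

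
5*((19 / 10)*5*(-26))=-1235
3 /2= 1.50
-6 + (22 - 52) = -36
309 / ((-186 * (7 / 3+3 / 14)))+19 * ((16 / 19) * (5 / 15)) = 46583 / 9951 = 4.68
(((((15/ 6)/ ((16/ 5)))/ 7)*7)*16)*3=75/ 2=37.50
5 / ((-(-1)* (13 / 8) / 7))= 280 / 13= 21.54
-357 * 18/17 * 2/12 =-63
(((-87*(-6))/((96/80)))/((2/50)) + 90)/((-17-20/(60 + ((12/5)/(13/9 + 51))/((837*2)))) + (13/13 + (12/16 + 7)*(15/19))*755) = 42535243380/20781073441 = 2.05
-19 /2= -9.50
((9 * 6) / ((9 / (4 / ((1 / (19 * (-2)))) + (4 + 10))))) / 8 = -207 / 2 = -103.50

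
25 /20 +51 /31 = 359 /124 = 2.90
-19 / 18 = -1.06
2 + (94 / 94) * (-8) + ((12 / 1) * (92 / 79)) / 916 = -108270 / 18091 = -5.98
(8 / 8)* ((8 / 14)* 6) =24 / 7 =3.43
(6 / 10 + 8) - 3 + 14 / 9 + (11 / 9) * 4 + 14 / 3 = 752 / 45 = 16.71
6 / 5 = 1.20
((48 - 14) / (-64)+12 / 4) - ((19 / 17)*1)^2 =11279 / 9248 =1.22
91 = 91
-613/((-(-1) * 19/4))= -2452/19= -129.05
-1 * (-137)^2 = -18769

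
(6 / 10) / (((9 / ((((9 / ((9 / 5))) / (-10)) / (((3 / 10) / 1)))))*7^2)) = -1 / 441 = -0.00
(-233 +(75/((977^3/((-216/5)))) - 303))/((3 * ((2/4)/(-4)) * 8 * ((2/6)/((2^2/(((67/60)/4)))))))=479865709178880/62482513811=7680.00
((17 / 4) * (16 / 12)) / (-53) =-17 / 159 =-0.11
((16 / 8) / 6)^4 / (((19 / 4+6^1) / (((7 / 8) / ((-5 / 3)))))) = -7 / 11610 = -0.00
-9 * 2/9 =-2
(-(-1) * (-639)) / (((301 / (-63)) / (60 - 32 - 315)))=-1650537 / 43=-38384.58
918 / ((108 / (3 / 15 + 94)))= 8007 / 10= 800.70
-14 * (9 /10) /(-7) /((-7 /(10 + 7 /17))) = -1593 /595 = -2.68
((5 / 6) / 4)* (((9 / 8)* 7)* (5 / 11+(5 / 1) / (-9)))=-175 / 1056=-0.17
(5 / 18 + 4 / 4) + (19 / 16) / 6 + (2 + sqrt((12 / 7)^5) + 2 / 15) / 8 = 36* sqrt(21) / 343 + 2509 / 1440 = 2.22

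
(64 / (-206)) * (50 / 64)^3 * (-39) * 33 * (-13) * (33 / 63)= -958546875 / 738304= -1298.31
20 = 20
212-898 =-686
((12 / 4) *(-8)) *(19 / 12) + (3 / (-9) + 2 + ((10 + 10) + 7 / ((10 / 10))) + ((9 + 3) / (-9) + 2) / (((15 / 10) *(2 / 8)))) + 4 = -32 / 9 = -3.56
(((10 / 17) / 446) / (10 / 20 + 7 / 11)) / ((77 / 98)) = 28 / 18955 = 0.00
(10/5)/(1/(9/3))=6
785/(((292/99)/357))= 27744255/292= 95014.57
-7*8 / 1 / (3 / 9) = -168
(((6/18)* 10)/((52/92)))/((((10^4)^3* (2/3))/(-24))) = -69/325000000000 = -0.00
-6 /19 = -0.32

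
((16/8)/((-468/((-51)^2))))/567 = -289/14742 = -0.02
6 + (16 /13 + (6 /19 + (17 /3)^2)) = 88159 /2223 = 39.66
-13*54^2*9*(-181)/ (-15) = -20584044/ 5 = -4116808.80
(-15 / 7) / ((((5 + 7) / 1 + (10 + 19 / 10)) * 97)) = -150 / 162281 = -0.00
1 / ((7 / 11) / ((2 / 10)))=11 / 35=0.31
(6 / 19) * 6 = 36 / 19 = 1.89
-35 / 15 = -7 / 3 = -2.33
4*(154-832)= -2712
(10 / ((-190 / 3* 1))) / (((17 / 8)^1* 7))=-24 / 2261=-0.01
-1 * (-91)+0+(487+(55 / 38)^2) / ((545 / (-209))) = -3999563 / 41420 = -96.56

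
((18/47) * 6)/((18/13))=78/47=1.66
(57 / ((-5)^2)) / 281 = 57 / 7025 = 0.01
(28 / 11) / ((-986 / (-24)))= 336 / 5423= 0.06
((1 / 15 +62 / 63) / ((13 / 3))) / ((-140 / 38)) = -6289 / 95550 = -0.07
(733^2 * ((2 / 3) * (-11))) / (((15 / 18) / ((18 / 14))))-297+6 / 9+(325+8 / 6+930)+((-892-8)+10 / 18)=-1914878921 / 315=-6078980.70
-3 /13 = -0.23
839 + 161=1000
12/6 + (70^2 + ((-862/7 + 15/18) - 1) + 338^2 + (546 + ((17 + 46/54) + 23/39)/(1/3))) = 195944137/1638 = 119624.02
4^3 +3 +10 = 77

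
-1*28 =-28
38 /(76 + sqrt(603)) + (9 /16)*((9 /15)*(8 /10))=428471 /517300-114*sqrt(67) /5173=0.65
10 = 10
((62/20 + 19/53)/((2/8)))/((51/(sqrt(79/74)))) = 611 * sqrt(5846)/166685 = 0.28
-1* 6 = -6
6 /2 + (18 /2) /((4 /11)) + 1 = 115 /4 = 28.75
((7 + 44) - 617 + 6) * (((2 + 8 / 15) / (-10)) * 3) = 2128 / 5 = 425.60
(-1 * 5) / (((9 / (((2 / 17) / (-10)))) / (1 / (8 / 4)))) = 1 / 306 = 0.00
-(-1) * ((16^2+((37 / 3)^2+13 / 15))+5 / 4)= 73841 / 180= 410.23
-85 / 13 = -6.54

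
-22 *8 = -176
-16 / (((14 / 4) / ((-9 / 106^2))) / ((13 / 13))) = 72 / 19663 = 0.00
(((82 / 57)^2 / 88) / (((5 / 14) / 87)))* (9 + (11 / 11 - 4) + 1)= 2388701 / 59565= 40.10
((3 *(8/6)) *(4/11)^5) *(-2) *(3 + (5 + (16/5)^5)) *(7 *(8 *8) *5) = -3940041097216/100656875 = -39143.29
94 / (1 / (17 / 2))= 799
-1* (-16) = 16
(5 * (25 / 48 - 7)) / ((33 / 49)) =-76195 / 1584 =-48.10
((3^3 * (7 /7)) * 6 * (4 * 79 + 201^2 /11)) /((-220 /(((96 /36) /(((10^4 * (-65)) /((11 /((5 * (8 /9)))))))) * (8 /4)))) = 10662111 /178750000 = 0.06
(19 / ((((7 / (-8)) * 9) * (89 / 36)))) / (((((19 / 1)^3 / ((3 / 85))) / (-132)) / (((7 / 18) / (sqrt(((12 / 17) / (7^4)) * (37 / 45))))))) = 17248 * sqrt(9435) / 101045705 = 0.02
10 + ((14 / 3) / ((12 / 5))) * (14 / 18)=1865 / 162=11.51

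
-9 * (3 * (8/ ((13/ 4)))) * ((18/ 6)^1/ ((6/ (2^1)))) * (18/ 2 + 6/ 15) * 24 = -974592/ 65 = -14993.72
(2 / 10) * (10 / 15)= 2 / 15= 0.13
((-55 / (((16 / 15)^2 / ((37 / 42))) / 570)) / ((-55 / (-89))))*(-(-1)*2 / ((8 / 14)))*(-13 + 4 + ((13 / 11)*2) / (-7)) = 50608882125 / 39424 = 1283707.44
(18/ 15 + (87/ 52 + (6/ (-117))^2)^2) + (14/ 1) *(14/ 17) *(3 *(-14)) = -480.23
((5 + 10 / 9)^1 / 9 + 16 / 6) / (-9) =-271 / 729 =-0.37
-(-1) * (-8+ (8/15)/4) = -118/15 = -7.87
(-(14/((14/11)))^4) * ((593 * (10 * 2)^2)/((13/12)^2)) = -500089708800/169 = -2959110702.96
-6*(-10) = 60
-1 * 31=-31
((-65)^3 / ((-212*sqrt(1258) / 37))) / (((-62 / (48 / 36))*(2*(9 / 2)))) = -274625*sqrt(1258) / 3016548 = -3.23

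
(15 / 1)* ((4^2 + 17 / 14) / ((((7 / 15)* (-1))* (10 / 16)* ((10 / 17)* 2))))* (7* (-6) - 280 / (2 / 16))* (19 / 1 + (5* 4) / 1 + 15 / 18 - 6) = 58099557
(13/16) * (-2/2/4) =-13/64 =-0.20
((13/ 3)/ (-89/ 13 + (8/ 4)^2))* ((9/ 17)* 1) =-507/ 629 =-0.81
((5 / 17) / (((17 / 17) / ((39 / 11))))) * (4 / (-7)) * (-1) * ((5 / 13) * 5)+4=5.15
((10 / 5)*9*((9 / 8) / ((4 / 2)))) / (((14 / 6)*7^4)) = 243 / 134456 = 0.00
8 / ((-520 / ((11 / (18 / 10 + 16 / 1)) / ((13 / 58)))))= -638 / 15041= -0.04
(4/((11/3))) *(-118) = -1416/11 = -128.73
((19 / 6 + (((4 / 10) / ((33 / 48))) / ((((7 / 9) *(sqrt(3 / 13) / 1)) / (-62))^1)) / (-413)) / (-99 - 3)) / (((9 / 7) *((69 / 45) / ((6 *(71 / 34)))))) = -0.21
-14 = -14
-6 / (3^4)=-2 / 27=-0.07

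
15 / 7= 2.14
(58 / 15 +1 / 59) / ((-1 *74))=-3437 / 65490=-0.05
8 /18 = 4 /9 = 0.44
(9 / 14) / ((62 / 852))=8.83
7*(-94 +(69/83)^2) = -4499635/6889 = -653.16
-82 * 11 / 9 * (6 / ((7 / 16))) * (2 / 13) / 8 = -7216 / 273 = -26.43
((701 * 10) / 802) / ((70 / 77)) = 7711 / 802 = 9.61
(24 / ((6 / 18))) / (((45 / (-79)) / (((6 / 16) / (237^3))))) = -1 / 280845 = -0.00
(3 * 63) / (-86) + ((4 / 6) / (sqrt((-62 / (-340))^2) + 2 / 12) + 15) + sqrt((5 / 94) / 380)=sqrt(1786) / 3572 + 112609 / 7654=14.72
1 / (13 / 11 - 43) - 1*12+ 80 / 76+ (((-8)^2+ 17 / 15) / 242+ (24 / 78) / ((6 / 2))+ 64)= 734150161 / 13748020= 53.40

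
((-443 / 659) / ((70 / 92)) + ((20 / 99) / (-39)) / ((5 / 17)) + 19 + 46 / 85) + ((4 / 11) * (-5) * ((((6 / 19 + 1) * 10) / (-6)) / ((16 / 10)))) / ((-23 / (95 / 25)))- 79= -4232150918533 / 69640200630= -60.77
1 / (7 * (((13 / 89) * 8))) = 89 / 728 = 0.12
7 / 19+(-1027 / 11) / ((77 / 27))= -520922 / 16093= -32.37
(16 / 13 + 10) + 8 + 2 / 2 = 263 / 13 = 20.23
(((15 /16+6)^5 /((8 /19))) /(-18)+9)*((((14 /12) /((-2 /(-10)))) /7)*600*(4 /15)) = -281512.38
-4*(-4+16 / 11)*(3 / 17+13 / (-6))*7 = -141.85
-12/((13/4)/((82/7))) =-3936/91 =-43.25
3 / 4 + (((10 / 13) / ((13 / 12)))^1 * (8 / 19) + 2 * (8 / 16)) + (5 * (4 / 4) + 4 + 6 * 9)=835489 / 12844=65.05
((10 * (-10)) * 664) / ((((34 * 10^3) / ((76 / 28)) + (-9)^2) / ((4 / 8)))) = -630800 / 239539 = -2.63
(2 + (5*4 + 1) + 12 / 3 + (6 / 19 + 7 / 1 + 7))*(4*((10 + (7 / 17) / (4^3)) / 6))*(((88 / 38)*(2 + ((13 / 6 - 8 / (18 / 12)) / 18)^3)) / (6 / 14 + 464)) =29007550362175 / 10582316471808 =2.74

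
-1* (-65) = 65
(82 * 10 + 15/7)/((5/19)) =21869/7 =3124.14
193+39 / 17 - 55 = 2385 / 17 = 140.29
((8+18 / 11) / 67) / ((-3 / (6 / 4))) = -53 / 737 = -0.07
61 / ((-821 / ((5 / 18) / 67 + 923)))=-67901723 / 990126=-68.58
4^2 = 16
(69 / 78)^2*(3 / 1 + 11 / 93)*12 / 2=76705 / 5239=14.64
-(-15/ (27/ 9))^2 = -25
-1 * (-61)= 61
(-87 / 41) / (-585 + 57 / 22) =638 / 175111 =0.00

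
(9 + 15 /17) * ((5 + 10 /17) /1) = 15960 /289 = 55.22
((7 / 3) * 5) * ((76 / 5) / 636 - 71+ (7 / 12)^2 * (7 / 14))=-37827377 / 45792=-826.07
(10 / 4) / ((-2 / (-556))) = 695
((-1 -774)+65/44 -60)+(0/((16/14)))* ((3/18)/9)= -36675/44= -833.52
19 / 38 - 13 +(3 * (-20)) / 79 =-2095 / 158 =-13.26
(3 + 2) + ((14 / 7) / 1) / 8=21 / 4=5.25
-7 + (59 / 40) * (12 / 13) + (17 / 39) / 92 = -101069 / 17940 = -5.63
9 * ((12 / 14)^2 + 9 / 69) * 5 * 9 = 394875 / 1127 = 350.38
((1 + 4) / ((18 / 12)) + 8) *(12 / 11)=136 / 11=12.36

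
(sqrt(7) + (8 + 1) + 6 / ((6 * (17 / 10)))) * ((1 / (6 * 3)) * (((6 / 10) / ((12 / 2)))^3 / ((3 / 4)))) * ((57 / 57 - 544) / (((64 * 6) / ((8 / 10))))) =-29503 / 36720000 - 181 * sqrt(7) / 2160000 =-0.00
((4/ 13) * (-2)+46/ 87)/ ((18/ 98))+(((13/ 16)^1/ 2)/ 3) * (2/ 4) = -263219/ 651456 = -0.40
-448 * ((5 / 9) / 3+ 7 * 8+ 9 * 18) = -2639168 / 27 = -97746.96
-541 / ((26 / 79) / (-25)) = 41095.19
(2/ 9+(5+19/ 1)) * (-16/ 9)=-3488/ 81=-43.06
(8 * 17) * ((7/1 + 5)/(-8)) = -204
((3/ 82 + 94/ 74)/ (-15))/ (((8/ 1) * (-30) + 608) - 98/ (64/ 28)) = -3172/ 11837151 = -0.00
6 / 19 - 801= -15213 / 19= -800.68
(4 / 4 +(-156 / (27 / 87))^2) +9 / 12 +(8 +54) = 9098551 / 36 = 252737.53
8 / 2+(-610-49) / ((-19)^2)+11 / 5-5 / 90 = 140323 / 32490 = 4.32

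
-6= -6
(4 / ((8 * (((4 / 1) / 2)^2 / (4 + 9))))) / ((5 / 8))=13 / 5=2.60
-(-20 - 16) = 36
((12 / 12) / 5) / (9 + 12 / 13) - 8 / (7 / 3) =-15389 / 4515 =-3.41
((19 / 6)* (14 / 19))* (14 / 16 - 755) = -14077 / 8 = -1759.62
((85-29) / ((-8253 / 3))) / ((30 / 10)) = -8 / 1179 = -0.01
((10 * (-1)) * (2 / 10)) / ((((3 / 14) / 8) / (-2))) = 448 / 3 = 149.33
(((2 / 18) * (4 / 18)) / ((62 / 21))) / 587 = 7 / 491319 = 0.00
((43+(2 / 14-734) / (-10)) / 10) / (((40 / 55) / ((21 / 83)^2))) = 5645871 / 5511200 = 1.02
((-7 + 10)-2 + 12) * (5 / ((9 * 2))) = 65 / 18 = 3.61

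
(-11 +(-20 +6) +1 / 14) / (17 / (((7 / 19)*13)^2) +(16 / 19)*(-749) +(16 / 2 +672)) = -0.50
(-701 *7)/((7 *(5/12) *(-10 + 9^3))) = -8412/3595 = -2.34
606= 606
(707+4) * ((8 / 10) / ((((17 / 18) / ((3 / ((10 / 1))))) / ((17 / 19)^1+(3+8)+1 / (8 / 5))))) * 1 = 36531891 / 16150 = 2262.04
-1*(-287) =287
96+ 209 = 305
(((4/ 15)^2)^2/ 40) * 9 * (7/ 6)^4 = 4802/ 2278125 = 0.00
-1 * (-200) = 200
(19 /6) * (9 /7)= 57 /14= 4.07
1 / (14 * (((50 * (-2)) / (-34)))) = 17 / 700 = 0.02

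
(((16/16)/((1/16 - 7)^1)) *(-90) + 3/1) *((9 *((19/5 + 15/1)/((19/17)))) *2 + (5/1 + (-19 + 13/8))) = 130437837/28120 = 4638.61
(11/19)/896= 11/17024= 0.00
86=86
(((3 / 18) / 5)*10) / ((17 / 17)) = 1 / 3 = 0.33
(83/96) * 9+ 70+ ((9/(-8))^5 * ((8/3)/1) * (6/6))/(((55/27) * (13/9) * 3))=226198957/2928640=77.24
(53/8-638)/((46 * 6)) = -5051/2208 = -2.29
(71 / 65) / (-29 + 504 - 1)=71 / 30810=0.00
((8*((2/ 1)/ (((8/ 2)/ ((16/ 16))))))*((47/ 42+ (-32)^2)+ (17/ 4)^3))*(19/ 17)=28137727/ 5712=4926.07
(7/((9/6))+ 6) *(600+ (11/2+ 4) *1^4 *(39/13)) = 6704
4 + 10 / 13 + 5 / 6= 437 / 78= 5.60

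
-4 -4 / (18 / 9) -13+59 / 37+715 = 25811 / 37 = 697.59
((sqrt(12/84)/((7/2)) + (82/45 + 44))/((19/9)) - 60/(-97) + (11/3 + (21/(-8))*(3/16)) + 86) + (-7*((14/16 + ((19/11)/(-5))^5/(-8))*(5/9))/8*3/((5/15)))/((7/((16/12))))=18*sqrt(7)/931 + 7890722080555219/71236078320000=110.82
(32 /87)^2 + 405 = 3066469 /7569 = 405.14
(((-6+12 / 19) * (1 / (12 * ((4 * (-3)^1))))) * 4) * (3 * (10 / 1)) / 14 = 85 / 266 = 0.32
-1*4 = -4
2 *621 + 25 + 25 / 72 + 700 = 141649 / 72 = 1967.35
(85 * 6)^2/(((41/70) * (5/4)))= 355258.54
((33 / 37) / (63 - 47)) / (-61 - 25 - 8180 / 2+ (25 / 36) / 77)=-22869 / 1713225356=-0.00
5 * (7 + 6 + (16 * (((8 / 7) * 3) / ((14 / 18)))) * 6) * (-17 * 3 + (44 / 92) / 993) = -124474000970 / 1119111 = -111225.79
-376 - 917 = -1293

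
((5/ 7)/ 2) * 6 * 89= 190.71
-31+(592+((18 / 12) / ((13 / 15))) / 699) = 561.00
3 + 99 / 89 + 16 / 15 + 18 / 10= 9317 / 1335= 6.98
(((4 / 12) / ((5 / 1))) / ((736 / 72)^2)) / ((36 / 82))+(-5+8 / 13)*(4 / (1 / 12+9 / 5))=-1157694513 / 124336160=-9.31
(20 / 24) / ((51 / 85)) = 25 / 18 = 1.39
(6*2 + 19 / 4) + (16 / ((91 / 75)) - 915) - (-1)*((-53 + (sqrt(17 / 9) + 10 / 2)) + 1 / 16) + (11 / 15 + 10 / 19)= -386635261 / 414960 + sqrt(17) / 3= -930.37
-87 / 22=-3.95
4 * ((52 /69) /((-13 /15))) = -80 /23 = -3.48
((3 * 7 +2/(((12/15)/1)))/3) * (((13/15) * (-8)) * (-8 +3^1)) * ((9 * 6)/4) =3666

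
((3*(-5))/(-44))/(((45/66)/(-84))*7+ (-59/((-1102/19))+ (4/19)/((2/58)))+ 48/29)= 16530/422857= 0.04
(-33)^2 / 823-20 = -15371 / 823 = -18.68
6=6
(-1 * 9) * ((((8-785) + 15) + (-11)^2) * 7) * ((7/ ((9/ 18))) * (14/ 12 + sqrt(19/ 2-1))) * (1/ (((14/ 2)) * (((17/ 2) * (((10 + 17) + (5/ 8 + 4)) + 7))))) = 502544/ 1751 + 215376 * sqrt(34)/ 1751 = 1004.22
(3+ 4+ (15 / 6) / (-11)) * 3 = 447 / 22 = 20.32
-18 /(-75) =6 /25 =0.24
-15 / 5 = -3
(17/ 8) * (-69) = -1173/ 8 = -146.62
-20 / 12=-5 / 3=-1.67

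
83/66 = 1.26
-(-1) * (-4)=-4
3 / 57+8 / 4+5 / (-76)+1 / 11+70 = 60257 / 836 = 72.08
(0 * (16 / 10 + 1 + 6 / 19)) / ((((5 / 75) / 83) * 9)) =0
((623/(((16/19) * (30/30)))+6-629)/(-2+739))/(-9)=-623/35376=-0.02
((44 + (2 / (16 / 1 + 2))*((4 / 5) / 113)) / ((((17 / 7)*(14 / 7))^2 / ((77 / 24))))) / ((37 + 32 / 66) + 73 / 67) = 347190382 / 2238147495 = 0.16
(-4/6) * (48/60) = -8/15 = -0.53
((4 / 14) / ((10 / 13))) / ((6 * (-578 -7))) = -1 / 9450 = -0.00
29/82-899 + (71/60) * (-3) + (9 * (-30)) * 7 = -2289601/820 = -2792.20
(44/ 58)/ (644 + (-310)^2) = 11/ 1402788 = 0.00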